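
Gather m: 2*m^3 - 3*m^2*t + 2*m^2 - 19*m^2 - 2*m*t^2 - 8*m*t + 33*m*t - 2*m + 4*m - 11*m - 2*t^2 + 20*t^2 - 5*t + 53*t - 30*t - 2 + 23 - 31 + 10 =2*m^3 + m^2*(-3*t - 17) + m*(-2*t^2 + 25*t - 9) + 18*t^2 + 18*t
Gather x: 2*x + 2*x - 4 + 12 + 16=4*x + 24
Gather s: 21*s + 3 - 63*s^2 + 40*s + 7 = -63*s^2 + 61*s + 10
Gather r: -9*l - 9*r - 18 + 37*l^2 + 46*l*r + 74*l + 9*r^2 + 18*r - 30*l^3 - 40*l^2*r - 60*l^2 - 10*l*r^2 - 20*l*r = -30*l^3 - 23*l^2 + 65*l + r^2*(9 - 10*l) + r*(-40*l^2 + 26*l + 9) - 18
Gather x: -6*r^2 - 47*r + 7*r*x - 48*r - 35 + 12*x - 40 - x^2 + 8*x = -6*r^2 - 95*r - x^2 + x*(7*r + 20) - 75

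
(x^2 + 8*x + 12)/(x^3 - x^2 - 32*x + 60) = (x + 2)/(x^2 - 7*x + 10)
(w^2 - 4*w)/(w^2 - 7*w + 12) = w/(w - 3)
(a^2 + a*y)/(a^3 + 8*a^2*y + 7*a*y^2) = 1/(a + 7*y)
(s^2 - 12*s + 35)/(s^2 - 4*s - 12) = (-s^2 + 12*s - 35)/(-s^2 + 4*s + 12)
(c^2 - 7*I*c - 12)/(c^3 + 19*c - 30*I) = (c - 4*I)/(c^2 + 3*I*c + 10)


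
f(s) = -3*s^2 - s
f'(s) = -6*s - 1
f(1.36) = -6.91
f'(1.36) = -9.16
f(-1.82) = -8.12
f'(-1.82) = 9.92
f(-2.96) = -23.32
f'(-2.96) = 16.76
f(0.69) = -2.12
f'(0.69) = -5.14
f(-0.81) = -1.16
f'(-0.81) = 3.86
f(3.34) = -36.81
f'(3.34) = -21.04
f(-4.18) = -48.24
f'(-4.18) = 24.08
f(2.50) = -21.25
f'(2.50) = -16.00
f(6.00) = -114.00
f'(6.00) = -37.00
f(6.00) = -114.00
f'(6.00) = -37.00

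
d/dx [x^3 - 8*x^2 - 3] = x*(3*x - 16)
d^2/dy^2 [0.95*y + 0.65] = 0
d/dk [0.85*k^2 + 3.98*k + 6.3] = 1.7*k + 3.98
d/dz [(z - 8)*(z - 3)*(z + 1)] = 3*z^2 - 20*z + 13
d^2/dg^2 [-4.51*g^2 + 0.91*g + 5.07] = -9.02000000000000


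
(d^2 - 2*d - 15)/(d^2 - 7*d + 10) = (d + 3)/(d - 2)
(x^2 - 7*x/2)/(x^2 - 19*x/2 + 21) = x/(x - 6)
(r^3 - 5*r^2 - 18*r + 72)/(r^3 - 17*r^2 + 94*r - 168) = (r^2 + r - 12)/(r^2 - 11*r + 28)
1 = 1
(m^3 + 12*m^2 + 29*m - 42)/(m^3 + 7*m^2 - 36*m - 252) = (m - 1)/(m - 6)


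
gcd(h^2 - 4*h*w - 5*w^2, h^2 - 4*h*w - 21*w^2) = 1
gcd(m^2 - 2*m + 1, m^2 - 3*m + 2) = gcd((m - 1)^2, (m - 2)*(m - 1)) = m - 1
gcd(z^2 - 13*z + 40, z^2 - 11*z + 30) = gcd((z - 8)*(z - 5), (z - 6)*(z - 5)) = z - 5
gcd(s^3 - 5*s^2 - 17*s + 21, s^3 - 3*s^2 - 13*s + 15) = s^2 + 2*s - 3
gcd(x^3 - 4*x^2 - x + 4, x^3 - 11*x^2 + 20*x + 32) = x^2 - 3*x - 4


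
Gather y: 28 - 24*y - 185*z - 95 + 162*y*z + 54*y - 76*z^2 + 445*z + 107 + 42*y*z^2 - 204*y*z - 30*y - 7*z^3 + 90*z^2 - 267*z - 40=y*(42*z^2 - 42*z) - 7*z^3 + 14*z^2 - 7*z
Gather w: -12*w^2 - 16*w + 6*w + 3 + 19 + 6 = -12*w^2 - 10*w + 28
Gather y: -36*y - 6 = -36*y - 6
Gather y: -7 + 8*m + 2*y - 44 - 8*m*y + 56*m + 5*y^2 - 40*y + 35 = 64*m + 5*y^2 + y*(-8*m - 38) - 16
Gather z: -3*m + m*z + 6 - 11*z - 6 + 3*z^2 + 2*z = -3*m + 3*z^2 + z*(m - 9)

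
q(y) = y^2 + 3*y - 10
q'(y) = 2*y + 3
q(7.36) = 66.25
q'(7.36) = 17.72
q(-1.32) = -12.22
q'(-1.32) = 0.36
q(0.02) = -9.94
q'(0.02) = 3.04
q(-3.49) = -8.29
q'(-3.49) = -3.98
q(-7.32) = 21.62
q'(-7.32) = -11.64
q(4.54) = 24.23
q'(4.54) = 12.08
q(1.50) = -3.25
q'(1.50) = 6.00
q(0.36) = -8.79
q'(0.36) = 3.72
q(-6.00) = 8.00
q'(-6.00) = -9.00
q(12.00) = 170.00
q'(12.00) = 27.00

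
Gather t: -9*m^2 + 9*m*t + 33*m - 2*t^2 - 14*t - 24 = -9*m^2 + 33*m - 2*t^2 + t*(9*m - 14) - 24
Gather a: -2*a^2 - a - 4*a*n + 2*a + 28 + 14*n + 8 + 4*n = -2*a^2 + a*(1 - 4*n) + 18*n + 36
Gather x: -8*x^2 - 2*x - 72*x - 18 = -8*x^2 - 74*x - 18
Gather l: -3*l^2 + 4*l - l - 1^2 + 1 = -3*l^2 + 3*l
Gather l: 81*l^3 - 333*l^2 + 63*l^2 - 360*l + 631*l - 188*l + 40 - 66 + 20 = 81*l^3 - 270*l^2 + 83*l - 6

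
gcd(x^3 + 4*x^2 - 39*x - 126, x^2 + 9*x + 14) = x + 7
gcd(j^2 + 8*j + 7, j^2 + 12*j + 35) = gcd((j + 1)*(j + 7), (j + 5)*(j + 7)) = j + 7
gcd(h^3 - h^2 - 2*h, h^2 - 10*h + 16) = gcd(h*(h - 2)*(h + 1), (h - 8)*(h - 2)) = h - 2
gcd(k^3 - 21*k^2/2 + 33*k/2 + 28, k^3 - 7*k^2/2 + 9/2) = k + 1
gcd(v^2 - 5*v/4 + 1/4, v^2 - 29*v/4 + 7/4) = v - 1/4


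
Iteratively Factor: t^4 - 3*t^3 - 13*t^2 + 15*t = (t - 5)*(t^3 + 2*t^2 - 3*t) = (t - 5)*(t - 1)*(t^2 + 3*t) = t*(t - 5)*(t - 1)*(t + 3)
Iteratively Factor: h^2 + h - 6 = (h + 3)*(h - 2)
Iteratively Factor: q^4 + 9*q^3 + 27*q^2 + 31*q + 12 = (q + 3)*(q^3 + 6*q^2 + 9*q + 4) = (q + 3)*(q + 4)*(q^2 + 2*q + 1) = (q + 1)*(q + 3)*(q + 4)*(q + 1)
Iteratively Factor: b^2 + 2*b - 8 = (b + 4)*(b - 2)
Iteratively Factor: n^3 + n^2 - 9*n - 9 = (n - 3)*(n^2 + 4*n + 3) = (n - 3)*(n + 1)*(n + 3)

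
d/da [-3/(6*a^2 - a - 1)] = 3*(12*a - 1)/(-6*a^2 + a + 1)^2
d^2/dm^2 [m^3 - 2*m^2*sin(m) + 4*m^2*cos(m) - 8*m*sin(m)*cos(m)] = 2*m^2*sin(m) - 4*m^2*cos(m) - 16*m*sin(m) + 16*m*sin(2*m) - 8*m*cos(m) + 6*m - 4*sin(m) + 8*cos(m) - 16*cos(2*m)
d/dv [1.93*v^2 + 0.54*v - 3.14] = 3.86*v + 0.54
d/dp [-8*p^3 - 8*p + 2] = -24*p^2 - 8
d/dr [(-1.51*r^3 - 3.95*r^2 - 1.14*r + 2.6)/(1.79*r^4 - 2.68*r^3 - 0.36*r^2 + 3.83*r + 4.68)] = (2.7029*r^6 + 14.141*r^5 - 3.92060000000001*r^4 - 36.293*r^3 - 15.8353*r^2 - 35.1*r - 15.2932)/(3.2041*r^8 - 9.5944*r^7 + 5.8936*r^6 + 15.641*r^5 - 3.6448*r^4 - 27.8424*r^3 + 11.2993*r^2 + 35.8488*r + 21.9024)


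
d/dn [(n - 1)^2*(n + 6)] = (n - 1)*(3*n + 11)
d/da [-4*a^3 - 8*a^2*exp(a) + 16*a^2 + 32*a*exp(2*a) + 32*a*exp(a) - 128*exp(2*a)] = -8*a^2*exp(a) - 12*a^2 + 64*a*exp(2*a) + 16*a*exp(a) + 32*a - 224*exp(2*a) + 32*exp(a)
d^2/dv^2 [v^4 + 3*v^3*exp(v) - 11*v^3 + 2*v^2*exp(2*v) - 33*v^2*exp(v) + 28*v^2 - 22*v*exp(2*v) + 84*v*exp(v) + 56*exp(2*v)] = 3*v^3*exp(v) + 8*v^2*exp(2*v) - 15*v^2*exp(v) + 12*v^2 - 72*v*exp(2*v) - 30*v*exp(v) - 66*v + 140*exp(2*v) + 102*exp(v) + 56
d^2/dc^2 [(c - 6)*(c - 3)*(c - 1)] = 6*c - 20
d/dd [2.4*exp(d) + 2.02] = 2.4*exp(d)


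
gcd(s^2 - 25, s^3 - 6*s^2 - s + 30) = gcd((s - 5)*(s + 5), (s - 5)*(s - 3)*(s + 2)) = s - 5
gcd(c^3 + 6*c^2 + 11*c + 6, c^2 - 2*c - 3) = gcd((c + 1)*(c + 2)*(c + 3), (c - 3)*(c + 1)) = c + 1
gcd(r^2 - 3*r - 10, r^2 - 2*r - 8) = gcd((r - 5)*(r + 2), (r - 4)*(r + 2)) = r + 2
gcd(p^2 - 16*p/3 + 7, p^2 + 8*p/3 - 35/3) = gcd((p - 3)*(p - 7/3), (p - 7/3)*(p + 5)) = p - 7/3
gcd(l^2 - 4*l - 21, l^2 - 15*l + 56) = l - 7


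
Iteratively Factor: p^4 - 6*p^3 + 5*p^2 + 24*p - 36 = (p - 2)*(p^3 - 4*p^2 - 3*p + 18) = (p - 2)*(p + 2)*(p^2 - 6*p + 9) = (p - 3)*(p - 2)*(p + 2)*(p - 3)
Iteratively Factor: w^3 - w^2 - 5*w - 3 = (w + 1)*(w^2 - 2*w - 3) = (w - 3)*(w + 1)*(w + 1)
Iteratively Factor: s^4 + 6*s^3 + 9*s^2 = (s + 3)*(s^3 + 3*s^2) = s*(s + 3)*(s^2 + 3*s) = s^2*(s + 3)*(s + 3)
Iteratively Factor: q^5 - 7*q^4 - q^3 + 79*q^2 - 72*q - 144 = (q - 4)*(q^4 - 3*q^3 - 13*q^2 + 27*q + 36) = (q - 4)*(q + 3)*(q^3 - 6*q^2 + 5*q + 12) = (q - 4)*(q - 3)*(q + 3)*(q^2 - 3*q - 4) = (q - 4)*(q - 3)*(q + 1)*(q + 3)*(q - 4)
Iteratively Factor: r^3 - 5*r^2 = (r - 5)*(r^2) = r*(r - 5)*(r)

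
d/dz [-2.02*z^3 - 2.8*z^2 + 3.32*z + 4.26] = -6.06*z^2 - 5.6*z + 3.32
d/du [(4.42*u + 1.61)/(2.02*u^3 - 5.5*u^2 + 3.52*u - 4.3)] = (-17.8568*u^3 + 14.5534*u^2 + 17.71*u - 24.6732)/(4.0804*u^6 - 22.22*u^5 + 44.4708*u^4 - 56.092*u^3 + 59.6904*u^2 - 30.272*u + 18.49)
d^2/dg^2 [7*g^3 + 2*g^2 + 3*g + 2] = 42*g + 4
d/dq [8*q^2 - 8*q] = 16*q - 8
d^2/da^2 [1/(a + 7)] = 2/(a + 7)^3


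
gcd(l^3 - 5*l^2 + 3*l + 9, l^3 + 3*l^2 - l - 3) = l + 1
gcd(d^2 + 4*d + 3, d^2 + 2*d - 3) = d + 3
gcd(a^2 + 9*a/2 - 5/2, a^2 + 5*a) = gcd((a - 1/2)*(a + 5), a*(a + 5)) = a + 5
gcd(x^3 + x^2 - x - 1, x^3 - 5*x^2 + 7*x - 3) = x - 1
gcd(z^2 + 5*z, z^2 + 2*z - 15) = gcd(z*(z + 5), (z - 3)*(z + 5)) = z + 5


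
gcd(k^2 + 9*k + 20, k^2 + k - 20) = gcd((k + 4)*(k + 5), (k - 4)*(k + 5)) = k + 5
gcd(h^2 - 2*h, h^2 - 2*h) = h^2 - 2*h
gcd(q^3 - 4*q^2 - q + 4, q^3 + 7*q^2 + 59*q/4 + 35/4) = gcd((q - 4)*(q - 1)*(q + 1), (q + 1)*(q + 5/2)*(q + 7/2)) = q + 1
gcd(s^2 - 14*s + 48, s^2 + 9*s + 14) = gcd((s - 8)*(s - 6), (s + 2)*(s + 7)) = 1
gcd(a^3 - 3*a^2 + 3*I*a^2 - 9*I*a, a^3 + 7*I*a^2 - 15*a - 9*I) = a + 3*I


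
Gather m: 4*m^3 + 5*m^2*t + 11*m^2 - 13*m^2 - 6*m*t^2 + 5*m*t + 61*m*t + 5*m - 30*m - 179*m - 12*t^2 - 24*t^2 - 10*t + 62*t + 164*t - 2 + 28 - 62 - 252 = 4*m^3 + m^2*(5*t - 2) + m*(-6*t^2 + 66*t - 204) - 36*t^2 + 216*t - 288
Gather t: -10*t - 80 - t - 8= -11*t - 88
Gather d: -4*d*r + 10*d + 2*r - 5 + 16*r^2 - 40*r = d*(10 - 4*r) + 16*r^2 - 38*r - 5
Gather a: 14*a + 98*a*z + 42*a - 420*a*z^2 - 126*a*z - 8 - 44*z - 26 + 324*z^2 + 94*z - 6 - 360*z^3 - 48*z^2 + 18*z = a*(-420*z^2 - 28*z + 56) - 360*z^3 + 276*z^2 + 68*z - 40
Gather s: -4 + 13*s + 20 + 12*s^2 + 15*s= 12*s^2 + 28*s + 16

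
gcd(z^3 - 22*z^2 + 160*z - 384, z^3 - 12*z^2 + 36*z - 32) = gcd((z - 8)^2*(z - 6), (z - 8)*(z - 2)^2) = z - 8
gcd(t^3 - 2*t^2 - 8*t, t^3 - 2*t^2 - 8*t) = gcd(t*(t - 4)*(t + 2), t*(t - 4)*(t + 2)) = t^3 - 2*t^2 - 8*t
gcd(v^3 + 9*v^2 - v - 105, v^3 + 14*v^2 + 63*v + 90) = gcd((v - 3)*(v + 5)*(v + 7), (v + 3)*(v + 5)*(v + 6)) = v + 5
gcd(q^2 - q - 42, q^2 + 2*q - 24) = q + 6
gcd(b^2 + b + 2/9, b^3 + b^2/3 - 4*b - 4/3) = b + 1/3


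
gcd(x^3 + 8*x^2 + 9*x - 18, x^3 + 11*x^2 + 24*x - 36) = x^2 + 5*x - 6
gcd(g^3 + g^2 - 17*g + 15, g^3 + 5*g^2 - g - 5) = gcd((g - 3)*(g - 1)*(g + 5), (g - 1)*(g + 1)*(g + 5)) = g^2 + 4*g - 5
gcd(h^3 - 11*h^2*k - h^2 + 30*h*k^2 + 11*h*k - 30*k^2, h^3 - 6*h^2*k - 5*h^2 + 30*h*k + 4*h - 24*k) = h^2 - 6*h*k - h + 6*k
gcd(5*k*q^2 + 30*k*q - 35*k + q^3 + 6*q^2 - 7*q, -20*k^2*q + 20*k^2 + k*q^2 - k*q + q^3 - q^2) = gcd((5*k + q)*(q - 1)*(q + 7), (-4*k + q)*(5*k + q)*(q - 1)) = 5*k*q - 5*k + q^2 - q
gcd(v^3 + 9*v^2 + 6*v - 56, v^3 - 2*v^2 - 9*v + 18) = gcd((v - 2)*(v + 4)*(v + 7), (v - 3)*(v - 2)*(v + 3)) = v - 2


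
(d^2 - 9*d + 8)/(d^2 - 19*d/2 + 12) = 2*(d - 1)/(2*d - 3)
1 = 1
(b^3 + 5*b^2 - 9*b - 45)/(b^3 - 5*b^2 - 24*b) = (b^2 + 2*b - 15)/(b*(b - 8))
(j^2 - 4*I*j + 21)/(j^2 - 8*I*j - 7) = (j + 3*I)/(j - I)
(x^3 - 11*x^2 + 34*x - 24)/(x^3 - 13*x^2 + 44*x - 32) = (x - 6)/(x - 8)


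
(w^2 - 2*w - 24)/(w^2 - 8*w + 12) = (w + 4)/(w - 2)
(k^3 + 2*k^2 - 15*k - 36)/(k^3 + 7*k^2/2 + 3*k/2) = 2*(k^2 - k - 12)/(k*(2*k + 1))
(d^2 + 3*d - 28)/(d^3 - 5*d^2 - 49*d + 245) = (d - 4)/(d^2 - 12*d + 35)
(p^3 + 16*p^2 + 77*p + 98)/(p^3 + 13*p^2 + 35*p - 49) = (p + 2)/(p - 1)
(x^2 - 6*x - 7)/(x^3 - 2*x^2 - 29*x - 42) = (x + 1)/(x^2 + 5*x + 6)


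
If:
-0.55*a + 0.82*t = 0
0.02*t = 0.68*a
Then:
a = 0.00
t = 0.00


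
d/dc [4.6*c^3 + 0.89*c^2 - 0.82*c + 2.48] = 13.8*c^2 + 1.78*c - 0.82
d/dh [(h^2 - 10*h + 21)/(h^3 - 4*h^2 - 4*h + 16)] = (-h^4 + 20*h^3 - 107*h^2 + 200*h - 76)/(h^6 - 8*h^5 + 8*h^4 + 64*h^3 - 112*h^2 - 128*h + 256)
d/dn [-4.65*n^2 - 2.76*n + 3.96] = -9.3*n - 2.76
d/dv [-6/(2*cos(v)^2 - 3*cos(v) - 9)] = 6*(3 - 4*cos(v))*sin(v)/(3*cos(v) - cos(2*v) + 8)^2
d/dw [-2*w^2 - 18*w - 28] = -4*w - 18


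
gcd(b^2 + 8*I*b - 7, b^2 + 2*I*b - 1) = b + I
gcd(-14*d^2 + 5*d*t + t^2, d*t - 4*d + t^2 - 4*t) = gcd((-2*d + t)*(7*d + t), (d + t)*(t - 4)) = 1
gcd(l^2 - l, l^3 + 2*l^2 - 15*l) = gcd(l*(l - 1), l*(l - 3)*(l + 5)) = l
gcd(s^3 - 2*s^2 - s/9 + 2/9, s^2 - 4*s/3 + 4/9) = 1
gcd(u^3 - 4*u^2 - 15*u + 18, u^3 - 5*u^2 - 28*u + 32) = u - 1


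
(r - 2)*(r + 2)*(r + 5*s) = r^3 + 5*r^2*s - 4*r - 20*s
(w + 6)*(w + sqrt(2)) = w^2 + sqrt(2)*w + 6*w + 6*sqrt(2)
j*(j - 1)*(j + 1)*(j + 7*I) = j^4 + 7*I*j^3 - j^2 - 7*I*j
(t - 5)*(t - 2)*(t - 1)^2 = t^4 - 9*t^3 + 25*t^2 - 27*t + 10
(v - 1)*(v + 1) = v^2 - 1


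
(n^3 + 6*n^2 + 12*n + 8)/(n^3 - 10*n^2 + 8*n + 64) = (n^2 + 4*n + 4)/(n^2 - 12*n + 32)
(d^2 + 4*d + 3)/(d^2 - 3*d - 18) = (d + 1)/(d - 6)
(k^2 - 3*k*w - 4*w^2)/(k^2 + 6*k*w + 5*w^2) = (k - 4*w)/(k + 5*w)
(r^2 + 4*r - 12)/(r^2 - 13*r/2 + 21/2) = 2*(r^2 + 4*r - 12)/(2*r^2 - 13*r + 21)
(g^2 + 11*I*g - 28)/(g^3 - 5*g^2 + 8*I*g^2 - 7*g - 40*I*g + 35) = (g + 4*I)/(g^2 + g*(-5 + I) - 5*I)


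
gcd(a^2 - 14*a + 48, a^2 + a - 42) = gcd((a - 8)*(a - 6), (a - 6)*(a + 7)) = a - 6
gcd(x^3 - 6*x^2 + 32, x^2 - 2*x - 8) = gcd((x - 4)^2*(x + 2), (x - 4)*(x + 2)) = x^2 - 2*x - 8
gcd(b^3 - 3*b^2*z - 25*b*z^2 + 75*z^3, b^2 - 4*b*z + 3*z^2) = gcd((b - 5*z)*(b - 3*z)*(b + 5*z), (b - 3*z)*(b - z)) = -b + 3*z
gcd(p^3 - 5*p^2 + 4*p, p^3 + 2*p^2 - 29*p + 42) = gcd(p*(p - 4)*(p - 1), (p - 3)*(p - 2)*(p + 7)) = 1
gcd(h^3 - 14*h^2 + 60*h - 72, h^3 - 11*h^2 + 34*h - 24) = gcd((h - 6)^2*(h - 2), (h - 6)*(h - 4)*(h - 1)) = h - 6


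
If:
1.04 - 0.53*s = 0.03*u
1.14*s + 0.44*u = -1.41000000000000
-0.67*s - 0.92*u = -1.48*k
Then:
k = -4.90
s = 2.51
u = -9.71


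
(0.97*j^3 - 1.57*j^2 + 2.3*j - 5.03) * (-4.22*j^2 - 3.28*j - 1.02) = -4.0934*j^5 + 3.4438*j^4 - 5.5458*j^3 + 15.284*j^2 + 14.1524*j + 5.1306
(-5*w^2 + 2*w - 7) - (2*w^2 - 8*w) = -7*w^2 + 10*w - 7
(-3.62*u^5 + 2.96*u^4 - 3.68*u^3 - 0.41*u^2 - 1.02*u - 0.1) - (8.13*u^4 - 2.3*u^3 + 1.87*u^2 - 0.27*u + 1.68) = -3.62*u^5 - 5.17*u^4 - 1.38*u^3 - 2.28*u^2 - 0.75*u - 1.78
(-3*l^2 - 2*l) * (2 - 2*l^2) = 6*l^4 + 4*l^3 - 6*l^2 - 4*l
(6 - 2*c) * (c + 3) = 18 - 2*c^2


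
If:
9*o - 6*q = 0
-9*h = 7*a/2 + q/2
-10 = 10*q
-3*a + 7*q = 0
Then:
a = -7/3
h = 26/27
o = -2/3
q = -1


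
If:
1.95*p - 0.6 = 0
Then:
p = 0.31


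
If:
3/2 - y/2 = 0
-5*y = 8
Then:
No Solution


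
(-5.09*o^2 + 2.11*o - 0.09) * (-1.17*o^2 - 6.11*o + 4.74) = 5.9553*o^4 + 28.6312*o^3 - 36.9134*o^2 + 10.5513*o - 0.4266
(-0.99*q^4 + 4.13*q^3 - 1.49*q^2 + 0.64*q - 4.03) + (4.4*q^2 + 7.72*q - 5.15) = -0.99*q^4 + 4.13*q^3 + 2.91*q^2 + 8.36*q - 9.18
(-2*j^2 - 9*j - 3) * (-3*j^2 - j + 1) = 6*j^4 + 29*j^3 + 16*j^2 - 6*j - 3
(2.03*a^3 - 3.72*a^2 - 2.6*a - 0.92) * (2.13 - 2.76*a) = -5.6028*a^4 + 14.5911*a^3 - 0.747600000000001*a^2 - 2.9988*a - 1.9596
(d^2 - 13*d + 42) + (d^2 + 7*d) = 2*d^2 - 6*d + 42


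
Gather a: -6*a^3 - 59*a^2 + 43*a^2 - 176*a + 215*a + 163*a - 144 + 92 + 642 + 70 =-6*a^3 - 16*a^2 + 202*a + 660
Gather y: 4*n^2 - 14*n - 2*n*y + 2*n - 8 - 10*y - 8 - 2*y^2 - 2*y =4*n^2 - 12*n - 2*y^2 + y*(-2*n - 12) - 16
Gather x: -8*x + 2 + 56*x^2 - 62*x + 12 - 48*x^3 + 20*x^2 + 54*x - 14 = -48*x^3 + 76*x^2 - 16*x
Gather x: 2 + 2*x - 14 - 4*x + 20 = 8 - 2*x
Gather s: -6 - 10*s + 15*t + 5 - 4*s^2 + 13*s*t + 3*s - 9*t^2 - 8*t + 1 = -4*s^2 + s*(13*t - 7) - 9*t^2 + 7*t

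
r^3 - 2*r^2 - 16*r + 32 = (r - 4)*(r - 2)*(r + 4)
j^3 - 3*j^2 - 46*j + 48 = (j - 8)*(j - 1)*(j + 6)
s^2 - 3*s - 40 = (s - 8)*(s + 5)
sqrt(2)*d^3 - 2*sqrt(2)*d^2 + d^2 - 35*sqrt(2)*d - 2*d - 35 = (d - 7)*(d + 5)*(sqrt(2)*d + 1)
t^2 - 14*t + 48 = (t - 8)*(t - 6)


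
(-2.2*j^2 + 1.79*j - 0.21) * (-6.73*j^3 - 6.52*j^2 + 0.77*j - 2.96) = 14.806*j^5 + 2.2973*j^4 - 11.9515*j^3 + 9.2595*j^2 - 5.4601*j + 0.6216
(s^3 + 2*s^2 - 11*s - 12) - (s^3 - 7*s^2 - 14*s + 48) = 9*s^2 + 3*s - 60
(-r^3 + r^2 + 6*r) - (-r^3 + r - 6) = r^2 + 5*r + 6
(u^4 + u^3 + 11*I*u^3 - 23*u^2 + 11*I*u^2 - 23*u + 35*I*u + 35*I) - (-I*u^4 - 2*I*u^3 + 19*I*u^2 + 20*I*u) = u^4 + I*u^4 + u^3 + 13*I*u^3 - 23*u^2 - 8*I*u^2 - 23*u + 15*I*u + 35*I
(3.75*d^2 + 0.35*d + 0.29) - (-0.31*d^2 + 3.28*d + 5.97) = 4.06*d^2 - 2.93*d - 5.68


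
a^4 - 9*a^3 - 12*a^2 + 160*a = a*(a - 8)*(a - 5)*(a + 4)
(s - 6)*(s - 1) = s^2 - 7*s + 6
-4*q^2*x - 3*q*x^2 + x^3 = x*(-4*q + x)*(q + x)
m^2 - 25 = (m - 5)*(m + 5)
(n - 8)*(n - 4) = n^2 - 12*n + 32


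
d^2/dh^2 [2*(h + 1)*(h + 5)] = 4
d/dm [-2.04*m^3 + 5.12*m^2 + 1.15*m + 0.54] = -6.12*m^2 + 10.24*m + 1.15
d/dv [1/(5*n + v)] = -1/(5*n + v)^2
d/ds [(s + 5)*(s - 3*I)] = 2*s + 5 - 3*I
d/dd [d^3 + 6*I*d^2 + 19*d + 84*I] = 3*d^2 + 12*I*d + 19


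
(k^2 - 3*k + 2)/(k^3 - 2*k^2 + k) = (k - 2)/(k*(k - 1))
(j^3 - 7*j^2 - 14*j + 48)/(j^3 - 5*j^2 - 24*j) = (j - 2)/j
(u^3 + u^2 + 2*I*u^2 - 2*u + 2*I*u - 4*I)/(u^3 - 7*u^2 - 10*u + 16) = (u + 2*I)/(u - 8)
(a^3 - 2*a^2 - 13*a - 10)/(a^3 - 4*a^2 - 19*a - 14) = (a - 5)/(a - 7)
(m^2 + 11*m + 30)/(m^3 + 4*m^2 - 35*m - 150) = (m + 6)/(m^2 - m - 30)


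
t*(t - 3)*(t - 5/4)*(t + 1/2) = t^4 - 15*t^3/4 + 13*t^2/8 + 15*t/8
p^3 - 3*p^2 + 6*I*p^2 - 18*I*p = p*(p - 3)*(p + 6*I)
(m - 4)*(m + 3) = m^2 - m - 12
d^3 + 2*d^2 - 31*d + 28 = (d - 4)*(d - 1)*(d + 7)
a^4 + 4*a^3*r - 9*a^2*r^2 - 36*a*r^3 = a*(a - 3*r)*(a + 3*r)*(a + 4*r)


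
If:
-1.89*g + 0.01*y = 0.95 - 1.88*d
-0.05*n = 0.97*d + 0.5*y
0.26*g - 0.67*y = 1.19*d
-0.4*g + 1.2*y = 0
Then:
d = -0.02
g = -0.52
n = 2.04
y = -0.17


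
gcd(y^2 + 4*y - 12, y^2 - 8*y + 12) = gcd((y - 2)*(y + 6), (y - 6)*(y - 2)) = y - 2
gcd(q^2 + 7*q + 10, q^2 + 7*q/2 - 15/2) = q + 5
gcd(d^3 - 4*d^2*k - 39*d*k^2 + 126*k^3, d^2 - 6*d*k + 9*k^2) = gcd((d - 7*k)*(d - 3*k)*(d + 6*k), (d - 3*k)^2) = d - 3*k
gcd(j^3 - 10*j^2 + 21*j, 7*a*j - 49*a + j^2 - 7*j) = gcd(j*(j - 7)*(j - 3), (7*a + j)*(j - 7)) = j - 7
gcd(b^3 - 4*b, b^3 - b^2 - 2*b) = b^2 - 2*b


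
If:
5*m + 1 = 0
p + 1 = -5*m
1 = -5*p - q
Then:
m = -1/5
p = 0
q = -1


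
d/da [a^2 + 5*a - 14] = 2*a + 5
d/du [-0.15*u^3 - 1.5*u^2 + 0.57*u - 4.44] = -0.45*u^2 - 3.0*u + 0.57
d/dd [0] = 0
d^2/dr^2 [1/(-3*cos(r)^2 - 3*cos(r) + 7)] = 3*(12*sin(r)^4 - 37*sin(r)^2 - 17*cos(r)/4 + 9*cos(3*r)/4 + 5)/(-3*sin(r)^2 + 3*cos(r) - 4)^3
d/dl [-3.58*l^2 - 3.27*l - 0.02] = -7.16*l - 3.27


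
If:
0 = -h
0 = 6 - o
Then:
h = 0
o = 6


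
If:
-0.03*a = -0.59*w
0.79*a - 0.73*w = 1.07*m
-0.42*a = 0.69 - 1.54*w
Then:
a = -2.02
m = -1.42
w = -0.10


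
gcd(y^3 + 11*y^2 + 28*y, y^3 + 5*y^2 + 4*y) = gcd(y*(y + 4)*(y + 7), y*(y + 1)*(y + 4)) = y^2 + 4*y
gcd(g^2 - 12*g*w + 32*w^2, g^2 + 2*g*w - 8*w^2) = 1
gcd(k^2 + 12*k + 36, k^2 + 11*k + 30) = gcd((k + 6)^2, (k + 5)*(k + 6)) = k + 6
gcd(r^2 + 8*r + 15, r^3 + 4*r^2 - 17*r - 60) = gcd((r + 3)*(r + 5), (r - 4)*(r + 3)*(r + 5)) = r^2 + 8*r + 15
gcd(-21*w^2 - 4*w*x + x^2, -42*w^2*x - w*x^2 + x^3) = -7*w + x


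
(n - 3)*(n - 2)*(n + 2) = n^3 - 3*n^2 - 4*n + 12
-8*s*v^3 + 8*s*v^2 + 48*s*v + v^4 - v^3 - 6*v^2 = v*(-8*s + v)*(v - 3)*(v + 2)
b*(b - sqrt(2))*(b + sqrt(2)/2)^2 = b^4 - 3*b^2/2 - sqrt(2)*b/2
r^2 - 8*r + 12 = (r - 6)*(r - 2)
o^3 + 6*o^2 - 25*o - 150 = (o - 5)*(o + 5)*(o + 6)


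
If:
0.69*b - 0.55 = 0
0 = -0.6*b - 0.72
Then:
No Solution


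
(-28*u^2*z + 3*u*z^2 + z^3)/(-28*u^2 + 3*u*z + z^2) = z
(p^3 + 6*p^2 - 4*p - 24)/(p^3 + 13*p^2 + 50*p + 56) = (p^2 + 4*p - 12)/(p^2 + 11*p + 28)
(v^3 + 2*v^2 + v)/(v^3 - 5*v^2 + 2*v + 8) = v*(v + 1)/(v^2 - 6*v + 8)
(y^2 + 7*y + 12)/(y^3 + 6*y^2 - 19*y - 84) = (y + 4)/(y^2 + 3*y - 28)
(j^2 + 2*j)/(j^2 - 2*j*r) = (j + 2)/(j - 2*r)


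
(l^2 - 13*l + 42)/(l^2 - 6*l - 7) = (l - 6)/(l + 1)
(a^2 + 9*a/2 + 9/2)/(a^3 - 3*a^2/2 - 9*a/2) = (a + 3)/(a*(a - 3))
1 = 1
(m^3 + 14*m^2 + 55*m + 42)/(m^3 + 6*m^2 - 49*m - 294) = (m + 1)/(m - 7)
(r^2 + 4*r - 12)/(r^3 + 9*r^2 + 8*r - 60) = 1/(r + 5)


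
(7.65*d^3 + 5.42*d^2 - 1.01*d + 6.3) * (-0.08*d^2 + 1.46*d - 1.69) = -0.612*d^5 + 10.7354*d^4 - 4.9345*d^3 - 11.1384*d^2 + 10.9049*d - 10.647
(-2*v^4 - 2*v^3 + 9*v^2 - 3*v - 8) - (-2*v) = -2*v^4 - 2*v^3 + 9*v^2 - v - 8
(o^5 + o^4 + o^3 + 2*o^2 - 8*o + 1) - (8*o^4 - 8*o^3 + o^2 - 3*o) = o^5 - 7*o^4 + 9*o^3 + o^2 - 5*o + 1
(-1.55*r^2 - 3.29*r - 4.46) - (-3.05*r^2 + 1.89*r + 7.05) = 1.5*r^2 - 5.18*r - 11.51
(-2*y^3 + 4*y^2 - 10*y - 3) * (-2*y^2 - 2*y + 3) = 4*y^5 - 4*y^4 + 6*y^3 + 38*y^2 - 24*y - 9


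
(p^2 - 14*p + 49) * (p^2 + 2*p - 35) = p^4 - 12*p^3 - 14*p^2 + 588*p - 1715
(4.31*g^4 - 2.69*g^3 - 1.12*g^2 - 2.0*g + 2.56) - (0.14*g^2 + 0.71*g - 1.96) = 4.31*g^4 - 2.69*g^3 - 1.26*g^2 - 2.71*g + 4.52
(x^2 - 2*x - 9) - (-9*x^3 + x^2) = 9*x^3 - 2*x - 9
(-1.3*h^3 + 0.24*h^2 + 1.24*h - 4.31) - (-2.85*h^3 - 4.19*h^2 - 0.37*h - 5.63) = 1.55*h^3 + 4.43*h^2 + 1.61*h + 1.32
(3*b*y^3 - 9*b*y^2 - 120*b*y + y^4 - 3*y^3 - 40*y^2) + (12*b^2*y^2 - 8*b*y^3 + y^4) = 12*b^2*y^2 - 5*b*y^3 - 9*b*y^2 - 120*b*y + 2*y^4 - 3*y^3 - 40*y^2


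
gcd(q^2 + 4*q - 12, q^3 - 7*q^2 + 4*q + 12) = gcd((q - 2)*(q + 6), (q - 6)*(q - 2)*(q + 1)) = q - 2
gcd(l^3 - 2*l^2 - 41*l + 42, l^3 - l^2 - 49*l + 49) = l^2 - 8*l + 7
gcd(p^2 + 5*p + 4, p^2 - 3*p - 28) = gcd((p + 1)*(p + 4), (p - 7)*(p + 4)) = p + 4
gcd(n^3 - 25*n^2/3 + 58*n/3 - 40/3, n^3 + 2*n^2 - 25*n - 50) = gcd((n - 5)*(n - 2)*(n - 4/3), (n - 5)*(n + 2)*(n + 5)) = n - 5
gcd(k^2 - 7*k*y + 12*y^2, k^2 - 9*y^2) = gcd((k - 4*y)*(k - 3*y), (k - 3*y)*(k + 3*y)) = -k + 3*y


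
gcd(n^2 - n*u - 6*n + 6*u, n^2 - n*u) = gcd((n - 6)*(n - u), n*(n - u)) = -n + u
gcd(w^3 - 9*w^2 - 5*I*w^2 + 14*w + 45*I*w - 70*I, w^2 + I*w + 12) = 1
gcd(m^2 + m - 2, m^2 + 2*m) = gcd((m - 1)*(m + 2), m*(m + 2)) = m + 2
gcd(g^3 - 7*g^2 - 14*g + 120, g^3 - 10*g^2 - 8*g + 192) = g^2 - 2*g - 24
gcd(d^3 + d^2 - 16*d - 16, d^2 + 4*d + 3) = d + 1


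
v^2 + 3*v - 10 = (v - 2)*(v + 5)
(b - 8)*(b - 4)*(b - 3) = b^3 - 15*b^2 + 68*b - 96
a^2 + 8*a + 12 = (a + 2)*(a + 6)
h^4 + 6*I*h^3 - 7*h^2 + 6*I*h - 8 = (h - I)*(h + I)*(h + 2*I)*(h + 4*I)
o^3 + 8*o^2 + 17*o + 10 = (o + 1)*(o + 2)*(o + 5)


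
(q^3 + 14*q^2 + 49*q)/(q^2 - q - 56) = q*(q + 7)/(q - 8)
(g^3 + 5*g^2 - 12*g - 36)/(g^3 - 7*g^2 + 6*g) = (g^3 + 5*g^2 - 12*g - 36)/(g*(g^2 - 7*g + 6))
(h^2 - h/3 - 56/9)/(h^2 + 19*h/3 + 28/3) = (h - 8/3)/(h + 4)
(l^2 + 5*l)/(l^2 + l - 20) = l/(l - 4)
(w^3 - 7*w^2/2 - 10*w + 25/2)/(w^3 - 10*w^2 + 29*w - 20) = (w + 5/2)/(w - 4)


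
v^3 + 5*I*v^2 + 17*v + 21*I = (v - 3*I)*(v + I)*(v + 7*I)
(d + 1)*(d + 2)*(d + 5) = d^3 + 8*d^2 + 17*d + 10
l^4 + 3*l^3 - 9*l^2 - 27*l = l*(l - 3)*(l + 3)^2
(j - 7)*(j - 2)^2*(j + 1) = j^4 - 10*j^3 + 21*j^2 + 4*j - 28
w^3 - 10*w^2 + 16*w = w*(w - 8)*(w - 2)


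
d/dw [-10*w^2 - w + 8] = -20*w - 1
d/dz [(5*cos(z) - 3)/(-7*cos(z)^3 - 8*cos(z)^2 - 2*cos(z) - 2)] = 16*(-70*cos(z)^3 + 23*cos(z)^2 + 48*cos(z) + 16)*sin(z)/(-32*sin(z)^2 + 29*cos(z) + 7*cos(3*z) + 40)^2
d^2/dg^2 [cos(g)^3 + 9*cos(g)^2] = -3*cos(g)/4 - 18*cos(2*g) - 9*cos(3*g)/4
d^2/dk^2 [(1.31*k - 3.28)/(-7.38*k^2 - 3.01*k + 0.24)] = (-(1.31*k - 3.28)*(14.76*k + 3.01)*(29.52*k + 6.02) + (58.0068*k - 40.5266)*(7.38*k^2 + 3.01*k - 0.24))/(7.38*k^2 + 3.01*k - 0.24)^3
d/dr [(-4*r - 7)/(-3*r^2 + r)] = (-12*r^2 - 42*r + 7)/(r^2*(9*r^2 - 6*r + 1))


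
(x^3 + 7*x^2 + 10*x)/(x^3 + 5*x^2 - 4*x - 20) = x/(x - 2)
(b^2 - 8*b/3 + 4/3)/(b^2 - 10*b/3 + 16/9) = 3*(b - 2)/(3*b - 8)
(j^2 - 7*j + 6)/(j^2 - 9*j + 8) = (j - 6)/(j - 8)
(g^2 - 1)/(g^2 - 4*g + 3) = (g + 1)/(g - 3)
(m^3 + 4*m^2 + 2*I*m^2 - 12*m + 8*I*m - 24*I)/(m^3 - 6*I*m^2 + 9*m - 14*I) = (m^2 + 4*m - 12)/(m^2 - 8*I*m - 7)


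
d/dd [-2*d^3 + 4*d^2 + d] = -6*d^2 + 8*d + 1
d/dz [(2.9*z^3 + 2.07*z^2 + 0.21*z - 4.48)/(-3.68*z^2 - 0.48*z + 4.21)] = (-10.672*z^4 - 2.784*z^3 + 36.4062*z^2 - 15.5434*z - 1.2663)/(13.5424*z^4 + 3.5328*z^3 - 30.7552*z^2 - 4.0416*z + 17.7241)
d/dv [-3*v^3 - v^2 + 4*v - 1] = -9*v^2 - 2*v + 4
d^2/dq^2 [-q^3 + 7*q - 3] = -6*q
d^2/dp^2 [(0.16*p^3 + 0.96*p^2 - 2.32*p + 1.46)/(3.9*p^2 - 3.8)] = (-2.8421709430404e-14*p^4 - 65.832*p^3 + 218.6028*p^2 - 192.432*p + 70.9992)/(59.319*p^6 - 173.394*p^4 + 168.948*p^2 - 54.872)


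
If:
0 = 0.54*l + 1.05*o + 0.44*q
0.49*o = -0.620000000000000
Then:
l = 2.46031746031746 - 0.814814814814815*q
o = -1.27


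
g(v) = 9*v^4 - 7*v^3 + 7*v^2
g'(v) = 36*v^3 - 21*v^2 + 14*v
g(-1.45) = 75.84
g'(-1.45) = -174.20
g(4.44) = 3022.93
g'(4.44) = 2799.20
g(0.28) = 0.45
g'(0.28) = 3.06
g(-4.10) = 3143.30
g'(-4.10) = -2891.57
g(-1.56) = 96.91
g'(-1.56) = -209.62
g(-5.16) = 7528.40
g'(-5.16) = -5577.35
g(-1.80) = 157.98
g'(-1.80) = -303.19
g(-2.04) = 244.43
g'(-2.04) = -421.58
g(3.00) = 603.00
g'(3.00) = 825.00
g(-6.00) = 13428.00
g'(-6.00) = -8616.00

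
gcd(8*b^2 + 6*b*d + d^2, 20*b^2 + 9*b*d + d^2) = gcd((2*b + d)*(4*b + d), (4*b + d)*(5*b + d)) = 4*b + d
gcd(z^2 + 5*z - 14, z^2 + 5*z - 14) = z^2 + 5*z - 14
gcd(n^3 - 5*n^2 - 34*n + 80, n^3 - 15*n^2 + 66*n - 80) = n^2 - 10*n + 16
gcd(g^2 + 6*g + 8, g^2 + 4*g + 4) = g + 2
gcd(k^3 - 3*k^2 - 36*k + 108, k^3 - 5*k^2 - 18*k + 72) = k^2 - 9*k + 18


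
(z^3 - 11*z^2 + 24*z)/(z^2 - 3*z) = z - 8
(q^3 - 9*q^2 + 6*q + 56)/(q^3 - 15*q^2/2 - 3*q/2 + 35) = 2*(q - 4)/(2*q - 5)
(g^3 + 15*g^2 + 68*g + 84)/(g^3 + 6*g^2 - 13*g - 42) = (g + 6)/(g - 3)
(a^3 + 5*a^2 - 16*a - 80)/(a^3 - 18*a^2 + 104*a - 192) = (a^2 + 9*a + 20)/(a^2 - 14*a + 48)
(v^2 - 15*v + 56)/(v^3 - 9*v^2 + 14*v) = (v - 8)/(v*(v - 2))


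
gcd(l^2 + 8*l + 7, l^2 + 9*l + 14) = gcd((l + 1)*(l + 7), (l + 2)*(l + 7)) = l + 7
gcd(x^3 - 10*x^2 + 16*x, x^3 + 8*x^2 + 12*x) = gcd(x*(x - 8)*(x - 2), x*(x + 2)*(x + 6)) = x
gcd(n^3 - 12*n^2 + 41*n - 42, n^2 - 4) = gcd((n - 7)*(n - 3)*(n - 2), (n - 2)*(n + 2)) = n - 2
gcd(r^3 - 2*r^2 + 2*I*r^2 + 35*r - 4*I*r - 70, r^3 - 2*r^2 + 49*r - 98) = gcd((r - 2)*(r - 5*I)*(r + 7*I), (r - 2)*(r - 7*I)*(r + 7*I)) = r^2 + r*(-2 + 7*I) - 14*I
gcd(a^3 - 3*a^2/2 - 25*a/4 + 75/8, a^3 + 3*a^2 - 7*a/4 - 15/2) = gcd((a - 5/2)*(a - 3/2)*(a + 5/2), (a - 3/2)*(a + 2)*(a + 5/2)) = a^2 + a - 15/4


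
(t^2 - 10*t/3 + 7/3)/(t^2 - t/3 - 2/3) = (3*t - 7)/(3*t + 2)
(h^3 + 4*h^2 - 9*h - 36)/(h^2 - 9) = h + 4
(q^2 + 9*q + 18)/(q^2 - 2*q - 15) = (q + 6)/(q - 5)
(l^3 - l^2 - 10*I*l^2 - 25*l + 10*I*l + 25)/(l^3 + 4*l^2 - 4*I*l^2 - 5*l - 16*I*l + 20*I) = (l^2 - 10*I*l - 25)/(l^2 + l*(5 - 4*I) - 20*I)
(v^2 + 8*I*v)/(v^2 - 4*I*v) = (v + 8*I)/(v - 4*I)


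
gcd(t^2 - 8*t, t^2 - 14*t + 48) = t - 8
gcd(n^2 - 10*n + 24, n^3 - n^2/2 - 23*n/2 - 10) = n - 4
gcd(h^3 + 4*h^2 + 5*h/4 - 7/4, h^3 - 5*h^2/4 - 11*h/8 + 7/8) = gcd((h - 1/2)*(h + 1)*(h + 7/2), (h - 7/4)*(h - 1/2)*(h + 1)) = h^2 + h/2 - 1/2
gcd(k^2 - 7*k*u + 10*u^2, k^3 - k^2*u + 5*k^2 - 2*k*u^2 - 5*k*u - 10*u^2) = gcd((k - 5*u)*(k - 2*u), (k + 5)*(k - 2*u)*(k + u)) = -k + 2*u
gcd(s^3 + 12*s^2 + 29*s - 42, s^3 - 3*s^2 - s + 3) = s - 1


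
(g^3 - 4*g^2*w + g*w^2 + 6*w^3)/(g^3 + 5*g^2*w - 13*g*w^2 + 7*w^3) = (g^3 - 4*g^2*w + g*w^2 + 6*w^3)/(g^3 + 5*g^2*w - 13*g*w^2 + 7*w^3)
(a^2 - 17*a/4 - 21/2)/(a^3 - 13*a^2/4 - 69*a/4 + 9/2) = (4*a + 7)/(4*a^2 + 11*a - 3)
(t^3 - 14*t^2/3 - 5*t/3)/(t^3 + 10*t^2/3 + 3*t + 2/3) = t*(t - 5)/(t^2 + 3*t + 2)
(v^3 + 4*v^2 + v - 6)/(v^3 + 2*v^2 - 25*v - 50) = (v^2 + 2*v - 3)/(v^2 - 25)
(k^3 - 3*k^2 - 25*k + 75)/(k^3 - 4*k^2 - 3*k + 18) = (k^2 - 25)/(k^2 - k - 6)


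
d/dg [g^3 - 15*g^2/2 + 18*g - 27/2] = 3*g^2 - 15*g + 18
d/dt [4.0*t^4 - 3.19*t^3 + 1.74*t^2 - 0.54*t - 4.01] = 16.0*t^3 - 9.57*t^2 + 3.48*t - 0.54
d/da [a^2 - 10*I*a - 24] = 2*a - 10*I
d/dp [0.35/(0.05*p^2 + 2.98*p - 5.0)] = (-0.035*p - 1.043)/(0.05*p^2 + 2.98*p - 5.0)^2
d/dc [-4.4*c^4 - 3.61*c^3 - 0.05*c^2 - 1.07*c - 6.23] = -17.6*c^3 - 10.83*c^2 - 0.1*c - 1.07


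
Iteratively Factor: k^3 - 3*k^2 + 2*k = (k - 2)*(k^2 - k) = k*(k - 2)*(k - 1)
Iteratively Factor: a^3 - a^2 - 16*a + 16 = (a - 4)*(a^2 + 3*a - 4) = (a - 4)*(a - 1)*(a + 4)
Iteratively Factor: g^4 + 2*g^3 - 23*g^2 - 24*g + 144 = (g - 3)*(g^3 + 5*g^2 - 8*g - 48) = (g - 3)*(g + 4)*(g^2 + g - 12) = (g - 3)*(g + 4)^2*(g - 3)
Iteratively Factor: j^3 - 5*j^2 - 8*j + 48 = (j - 4)*(j^2 - j - 12) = (j - 4)^2*(j + 3)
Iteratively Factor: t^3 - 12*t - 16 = (t - 4)*(t^2 + 4*t + 4) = (t - 4)*(t + 2)*(t + 2)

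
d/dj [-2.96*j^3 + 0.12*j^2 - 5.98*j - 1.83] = -8.88*j^2 + 0.24*j - 5.98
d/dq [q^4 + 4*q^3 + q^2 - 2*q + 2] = 4*q^3 + 12*q^2 + 2*q - 2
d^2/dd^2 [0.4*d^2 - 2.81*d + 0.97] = 0.800000000000000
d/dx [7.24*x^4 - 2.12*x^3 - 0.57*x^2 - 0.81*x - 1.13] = 28.96*x^3 - 6.36*x^2 - 1.14*x - 0.81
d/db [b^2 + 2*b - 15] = 2*b + 2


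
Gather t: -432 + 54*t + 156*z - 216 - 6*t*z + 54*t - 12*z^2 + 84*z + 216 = t*(108 - 6*z) - 12*z^2 + 240*z - 432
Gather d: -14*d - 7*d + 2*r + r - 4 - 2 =-21*d + 3*r - 6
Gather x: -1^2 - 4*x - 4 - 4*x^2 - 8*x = -4*x^2 - 12*x - 5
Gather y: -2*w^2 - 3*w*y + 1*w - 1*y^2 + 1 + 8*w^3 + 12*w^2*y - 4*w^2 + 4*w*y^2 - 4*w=8*w^3 - 6*w^2 - 3*w + y^2*(4*w - 1) + y*(12*w^2 - 3*w) + 1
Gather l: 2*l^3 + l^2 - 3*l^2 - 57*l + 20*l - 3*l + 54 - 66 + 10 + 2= 2*l^3 - 2*l^2 - 40*l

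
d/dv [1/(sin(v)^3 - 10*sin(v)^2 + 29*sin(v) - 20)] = (-3*sin(v)^2 + 20*sin(v) - 29)*cos(v)/(sin(v)^3 - 10*sin(v)^2 + 29*sin(v) - 20)^2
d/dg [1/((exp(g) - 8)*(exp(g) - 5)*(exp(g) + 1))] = -((exp(g) - 8)*(exp(g) - 5) + (exp(g) - 8)*(exp(g) + 1) + (exp(g) - 5)*(exp(g) + 1))/(4*(exp(g) - 8)^2*(exp(g) - 5)^2*cosh(g/2)^2)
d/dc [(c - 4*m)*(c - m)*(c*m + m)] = m*(3*c^2 - 10*c*m + 2*c + 4*m^2 - 5*m)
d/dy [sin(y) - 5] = cos(y)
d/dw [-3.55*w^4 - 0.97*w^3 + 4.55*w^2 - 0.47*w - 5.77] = -14.2*w^3 - 2.91*w^2 + 9.1*w - 0.47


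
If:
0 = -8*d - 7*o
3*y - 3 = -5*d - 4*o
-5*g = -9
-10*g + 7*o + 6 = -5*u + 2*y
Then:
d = 7 - 7*y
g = 9/5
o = 8*y - 8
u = 68/5 - 54*y/5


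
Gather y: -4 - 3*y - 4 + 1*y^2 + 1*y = y^2 - 2*y - 8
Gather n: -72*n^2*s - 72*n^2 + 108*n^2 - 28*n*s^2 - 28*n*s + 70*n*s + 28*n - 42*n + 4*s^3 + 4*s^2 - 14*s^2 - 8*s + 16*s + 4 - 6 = n^2*(36 - 72*s) + n*(-28*s^2 + 42*s - 14) + 4*s^3 - 10*s^2 + 8*s - 2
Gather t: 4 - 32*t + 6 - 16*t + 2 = 12 - 48*t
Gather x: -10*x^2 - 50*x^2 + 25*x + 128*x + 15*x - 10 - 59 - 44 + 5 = -60*x^2 + 168*x - 108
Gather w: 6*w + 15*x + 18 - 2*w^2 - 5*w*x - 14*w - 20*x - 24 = -2*w^2 + w*(-5*x - 8) - 5*x - 6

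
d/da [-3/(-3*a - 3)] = -1/(a + 1)^2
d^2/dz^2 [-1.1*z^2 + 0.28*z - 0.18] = -2.20000000000000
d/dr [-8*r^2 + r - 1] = 1 - 16*r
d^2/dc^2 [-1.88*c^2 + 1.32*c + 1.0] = -3.76000000000000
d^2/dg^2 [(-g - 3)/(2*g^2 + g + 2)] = 2*(-(g + 3)*(4*g + 1)^2 + (6*g + 7)*(2*g^2 + g + 2))/(2*g^2 + g + 2)^3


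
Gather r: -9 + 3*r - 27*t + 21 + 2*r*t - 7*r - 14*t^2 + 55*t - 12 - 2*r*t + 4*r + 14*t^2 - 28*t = 0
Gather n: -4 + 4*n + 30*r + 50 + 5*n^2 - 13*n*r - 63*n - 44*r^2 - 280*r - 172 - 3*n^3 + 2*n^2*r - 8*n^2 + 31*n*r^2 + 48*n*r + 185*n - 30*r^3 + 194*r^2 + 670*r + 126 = -3*n^3 + n^2*(2*r - 3) + n*(31*r^2 + 35*r + 126) - 30*r^3 + 150*r^2 + 420*r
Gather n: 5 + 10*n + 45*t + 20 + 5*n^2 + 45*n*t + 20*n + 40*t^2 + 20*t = 5*n^2 + n*(45*t + 30) + 40*t^2 + 65*t + 25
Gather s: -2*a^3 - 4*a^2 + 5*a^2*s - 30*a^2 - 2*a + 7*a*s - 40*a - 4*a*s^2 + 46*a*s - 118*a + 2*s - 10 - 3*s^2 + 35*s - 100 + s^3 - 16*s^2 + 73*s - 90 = -2*a^3 - 34*a^2 - 160*a + s^3 + s^2*(-4*a - 19) + s*(5*a^2 + 53*a + 110) - 200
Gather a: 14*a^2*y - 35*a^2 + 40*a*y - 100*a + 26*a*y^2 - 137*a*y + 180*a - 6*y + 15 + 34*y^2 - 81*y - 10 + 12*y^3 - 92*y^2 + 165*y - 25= a^2*(14*y - 35) + a*(26*y^2 - 97*y + 80) + 12*y^3 - 58*y^2 + 78*y - 20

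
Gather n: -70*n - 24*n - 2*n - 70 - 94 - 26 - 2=-96*n - 192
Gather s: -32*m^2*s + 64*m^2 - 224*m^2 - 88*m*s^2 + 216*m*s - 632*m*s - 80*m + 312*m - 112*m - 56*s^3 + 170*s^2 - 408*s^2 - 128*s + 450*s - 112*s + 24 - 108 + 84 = -160*m^2 + 120*m - 56*s^3 + s^2*(-88*m - 238) + s*(-32*m^2 - 416*m + 210)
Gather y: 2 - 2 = 0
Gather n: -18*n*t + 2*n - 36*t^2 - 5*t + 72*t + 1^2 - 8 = n*(2 - 18*t) - 36*t^2 + 67*t - 7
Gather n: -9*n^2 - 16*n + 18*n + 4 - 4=-9*n^2 + 2*n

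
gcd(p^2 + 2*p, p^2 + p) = p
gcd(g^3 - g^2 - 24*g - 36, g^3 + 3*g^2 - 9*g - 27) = g + 3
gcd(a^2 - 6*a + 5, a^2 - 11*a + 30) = a - 5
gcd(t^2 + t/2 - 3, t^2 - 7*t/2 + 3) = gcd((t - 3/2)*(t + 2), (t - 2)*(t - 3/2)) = t - 3/2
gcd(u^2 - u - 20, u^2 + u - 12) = u + 4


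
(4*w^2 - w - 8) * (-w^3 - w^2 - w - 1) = -4*w^5 - 3*w^4 + 5*w^3 + 5*w^2 + 9*w + 8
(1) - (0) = 1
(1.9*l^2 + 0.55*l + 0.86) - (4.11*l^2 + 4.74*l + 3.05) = -2.21*l^2 - 4.19*l - 2.19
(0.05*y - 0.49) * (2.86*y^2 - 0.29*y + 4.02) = 0.143*y^3 - 1.4159*y^2 + 0.3431*y - 1.9698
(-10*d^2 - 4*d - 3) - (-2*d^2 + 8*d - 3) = -8*d^2 - 12*d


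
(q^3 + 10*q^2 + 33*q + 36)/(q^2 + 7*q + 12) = q + 3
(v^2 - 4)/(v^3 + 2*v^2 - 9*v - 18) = (v - 2)/(v^2 - 9)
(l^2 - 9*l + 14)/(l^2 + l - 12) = (l^2 - 9*l + 14)/(l^2 + l - 12)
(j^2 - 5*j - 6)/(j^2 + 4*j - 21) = (j^2 - 5*j - 6)/(j^2 + 4*j - 21)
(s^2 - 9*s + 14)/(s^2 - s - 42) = (s - 2)/(s + 6)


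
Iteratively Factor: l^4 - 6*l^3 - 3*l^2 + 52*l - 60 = (l - 2)*(l^3 - 4*l^2 - 11*l + 30) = (l - 2)^2*(l^2 - 2*l - 15) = (l - 5)*(l - 2)^2*(l + 3)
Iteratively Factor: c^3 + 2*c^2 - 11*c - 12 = (c + 1)*(c^2 + c - 12) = (c - 3)*(c + 1)*(c + 4)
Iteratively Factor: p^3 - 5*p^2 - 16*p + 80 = (p + 4)*(p^2 - 9*p + 20) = (p - 5)*(p + 4)*(p - 4)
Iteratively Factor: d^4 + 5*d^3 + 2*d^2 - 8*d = (d + 4)*(d^3 + d^2 - 2*d) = (d - 1)*(d + 4)*(d^2 + 2*d) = d*(d - 1)*(d + 4)*(d + 2)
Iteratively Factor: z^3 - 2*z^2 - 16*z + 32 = (z + 4)*(z^2 - 6*z + 8) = (z - 4)*(z + 4)*(z - 2)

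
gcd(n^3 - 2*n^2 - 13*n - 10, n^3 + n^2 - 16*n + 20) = 1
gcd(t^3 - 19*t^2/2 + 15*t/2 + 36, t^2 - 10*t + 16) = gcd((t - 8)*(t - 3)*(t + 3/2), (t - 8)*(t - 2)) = t - 8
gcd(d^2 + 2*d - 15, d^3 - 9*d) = d - 3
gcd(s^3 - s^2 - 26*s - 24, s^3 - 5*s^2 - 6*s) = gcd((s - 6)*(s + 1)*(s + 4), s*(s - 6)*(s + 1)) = s^2 - 5*s - 6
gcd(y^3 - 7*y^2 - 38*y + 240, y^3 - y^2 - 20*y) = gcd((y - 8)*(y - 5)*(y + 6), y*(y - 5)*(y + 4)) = y - 5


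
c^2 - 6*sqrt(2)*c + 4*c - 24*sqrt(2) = (c + 4)*(c - 6*sqrt(2))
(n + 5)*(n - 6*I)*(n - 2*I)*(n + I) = n^4 + 5*n^3 - 7*I*n^3 - 4*n^2 - 35*I*n^2 - 20*n - 12*I*n - 60*I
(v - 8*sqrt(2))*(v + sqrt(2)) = v^2 - 7*sqrt(2)*v - 16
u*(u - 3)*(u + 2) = u^3 - u^2 - 6*u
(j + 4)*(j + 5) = j^2 + 9*j + 20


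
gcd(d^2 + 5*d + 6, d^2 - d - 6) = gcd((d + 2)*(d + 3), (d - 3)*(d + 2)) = d + 2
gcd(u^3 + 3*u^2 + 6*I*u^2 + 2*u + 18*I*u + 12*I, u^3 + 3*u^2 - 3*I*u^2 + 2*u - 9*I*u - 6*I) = u^2 + 3*u + 2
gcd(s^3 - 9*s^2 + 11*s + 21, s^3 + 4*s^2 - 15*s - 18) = s^2 - 2*s - 3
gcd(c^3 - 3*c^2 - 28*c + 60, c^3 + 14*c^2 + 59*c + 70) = c + 5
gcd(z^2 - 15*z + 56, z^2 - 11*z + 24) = z - 8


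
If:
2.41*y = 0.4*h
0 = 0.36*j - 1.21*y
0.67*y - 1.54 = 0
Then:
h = 13.85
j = 7.73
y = 2.30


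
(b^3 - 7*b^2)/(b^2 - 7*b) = b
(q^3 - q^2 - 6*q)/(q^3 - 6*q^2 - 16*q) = (q - 3)/(q - 8)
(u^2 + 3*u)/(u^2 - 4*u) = (u + 3)/(u - 4)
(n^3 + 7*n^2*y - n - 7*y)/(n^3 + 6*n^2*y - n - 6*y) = (n + 7*y)/(n + 6*y)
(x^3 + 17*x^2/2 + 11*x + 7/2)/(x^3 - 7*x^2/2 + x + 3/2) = (x^2 + 8*x + 7)/(x^2 - 4*x + 3)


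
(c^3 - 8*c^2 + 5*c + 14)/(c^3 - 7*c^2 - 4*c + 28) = (c + 1)/(c + 2)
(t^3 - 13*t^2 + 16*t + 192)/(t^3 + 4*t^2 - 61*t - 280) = (t^2 - 5*t - 24)/(t^2 + 12*t + 35)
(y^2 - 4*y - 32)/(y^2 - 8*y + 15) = (y^2 - 4*y - 32)/(y^2 - 8*y + 15)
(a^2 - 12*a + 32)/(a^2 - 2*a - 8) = (a - 8)/(a + 2)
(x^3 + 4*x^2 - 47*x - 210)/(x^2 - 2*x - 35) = x + 6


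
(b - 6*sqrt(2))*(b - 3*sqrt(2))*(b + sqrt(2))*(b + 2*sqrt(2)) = b^4 - 6*sqrt(2)*b^3 - 14*b^2 + 72*sqrt(2)*b + 144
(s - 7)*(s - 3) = s^2 - 10*s + 21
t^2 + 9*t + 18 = (t + 3)*(t + 6)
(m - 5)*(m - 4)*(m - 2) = m^3 - 11*m^2 + 38*m - 40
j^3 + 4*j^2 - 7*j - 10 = (j - 2)*(j + 1)*(j + 5)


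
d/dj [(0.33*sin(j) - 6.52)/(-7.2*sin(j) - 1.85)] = -47.5545*cos(j)/(7.2*sin(j) + 1.85)^2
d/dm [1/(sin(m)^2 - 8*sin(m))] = 2*(4 - sin(m))*cos(m)/((sin(m) - 8)^2*sin(m)^2)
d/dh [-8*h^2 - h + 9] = -16*h - 1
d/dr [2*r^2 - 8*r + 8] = 4*r - 8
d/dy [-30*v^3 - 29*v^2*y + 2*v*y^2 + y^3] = -29*v^2 + 4*v*y + 3*y^2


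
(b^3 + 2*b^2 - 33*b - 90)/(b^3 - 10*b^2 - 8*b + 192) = (b^2 + 8*b + 15)/(b^2 - 4*b - 32)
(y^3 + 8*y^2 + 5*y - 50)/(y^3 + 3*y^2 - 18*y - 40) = (y^2 + 3*y - 10)/(y^2 - 2*y - 8)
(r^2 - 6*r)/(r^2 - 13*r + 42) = r/(r - 7)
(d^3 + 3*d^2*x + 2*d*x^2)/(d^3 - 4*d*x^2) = (-d - x)/(-d + 2*x)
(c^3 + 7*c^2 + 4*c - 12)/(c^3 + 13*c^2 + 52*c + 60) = (c - 1)/(c + 5)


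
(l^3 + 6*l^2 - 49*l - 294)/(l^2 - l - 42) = l + 7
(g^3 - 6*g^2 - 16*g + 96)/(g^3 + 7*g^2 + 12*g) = (g^2 - 10*g + 24)/(g*(g + 3))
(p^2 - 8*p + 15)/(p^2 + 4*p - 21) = (p - 5)/(p + 7)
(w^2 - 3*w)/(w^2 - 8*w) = (w - 3)/(w - 8)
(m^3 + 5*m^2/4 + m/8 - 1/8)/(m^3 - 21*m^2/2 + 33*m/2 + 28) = (8*m^2 + 2*m - 1)/(4*(2*m^2 - 23*m + 56))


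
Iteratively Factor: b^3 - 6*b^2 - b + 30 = (b + 2)*(b^2 - 8*b + 15) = (b - 3)*(b + 2)*(b - 5)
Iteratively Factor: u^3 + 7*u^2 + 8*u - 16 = (u + 4)*(u^2 + 3*u - 4) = (u - 1)*(u + 4)*(u + 4)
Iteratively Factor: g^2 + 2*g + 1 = (g + 1)*(g + 1)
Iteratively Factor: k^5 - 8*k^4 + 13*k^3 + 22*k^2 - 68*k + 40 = (k + 2)*(k^4 - 10*k^3 + 33*k^2 - 44*k + 20) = (k - 2)*(k + 2)*(k^3 - 8*k^2 + 17*k - 10) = (k - 2)^2*(k + 2)*(k^2 - 6*k + 5) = (k - 2)^2*(k - 1)*(k + 2)*(k - 5)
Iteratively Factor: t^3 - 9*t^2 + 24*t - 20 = (t - 5)*(t^2 - 4*t + 4) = (t - 5)*(t - 2)*(t - 2)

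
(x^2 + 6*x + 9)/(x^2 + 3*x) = (x + 3)/x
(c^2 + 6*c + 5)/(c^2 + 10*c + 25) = (c + 1)/(c + 5)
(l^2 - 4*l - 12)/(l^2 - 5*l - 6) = (l + 2)/(l + 1)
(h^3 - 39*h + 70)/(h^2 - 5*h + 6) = (h^2 + 2*h - 35)/(h - 3)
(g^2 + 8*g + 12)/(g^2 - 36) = (g + 2)/(g - 6)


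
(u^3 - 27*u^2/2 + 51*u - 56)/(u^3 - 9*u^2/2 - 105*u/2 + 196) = (u - 2)/(u + 7)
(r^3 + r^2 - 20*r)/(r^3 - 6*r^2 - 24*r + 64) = r*(r^2 + r - 20)/(r^3 - 6*r^2 - 24*r + 64)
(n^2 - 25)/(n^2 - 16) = (n^2 - 25)/(n^2 - 16)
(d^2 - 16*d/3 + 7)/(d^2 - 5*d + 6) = (d - 7/3)/(d - 2)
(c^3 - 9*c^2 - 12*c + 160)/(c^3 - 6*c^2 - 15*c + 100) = (c - 8)/(c - 5)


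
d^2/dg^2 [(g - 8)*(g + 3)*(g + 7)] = 6*g + 4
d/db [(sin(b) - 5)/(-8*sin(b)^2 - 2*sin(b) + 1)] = (8*sin(b)^2 - 80*sin(b) - 9)*cos(b)/((2*sin(b) + 1)^2*(4*sin(b) - 1)^2)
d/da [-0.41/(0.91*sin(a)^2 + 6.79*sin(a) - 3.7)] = (0.7462*sin(a) + 2.7839)*cos(a)/(0.91*sin(a)^2 + 6.79*sin(a) - 3.7)^2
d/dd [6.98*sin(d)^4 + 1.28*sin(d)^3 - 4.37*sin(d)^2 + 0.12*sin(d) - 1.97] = (27.92*sin(d)^3 + 3.84*sin(d)^2 - 8.74*sin(d) + 0.12)*cos(d)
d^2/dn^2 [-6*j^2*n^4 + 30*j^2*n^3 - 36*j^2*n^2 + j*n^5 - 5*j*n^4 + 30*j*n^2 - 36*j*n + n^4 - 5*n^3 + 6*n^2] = -72*j^2*n^2 + 180*j^2*n - 72*j^2 + 20*j*n^3 - 60*j*n^2 + 60*j + 12*n^2 - 30*n + 12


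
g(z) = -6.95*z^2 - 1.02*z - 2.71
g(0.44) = -4.50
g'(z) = -13.9*z - 1.02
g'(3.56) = -50.50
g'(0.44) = -7.14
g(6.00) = -259.03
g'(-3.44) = 46.80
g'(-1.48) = 19.55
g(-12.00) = -991.27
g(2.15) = -37.03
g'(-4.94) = 67.65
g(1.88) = -29.19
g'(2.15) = -30.90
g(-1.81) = -23.63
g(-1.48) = -16.42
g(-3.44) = -81.44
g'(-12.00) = 165.78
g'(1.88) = -27.15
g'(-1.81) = 24.14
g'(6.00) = -84.42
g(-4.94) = -167.28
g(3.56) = -94.42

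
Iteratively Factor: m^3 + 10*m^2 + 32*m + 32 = (m + 4)*(m^2 + 6*m + 8) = (m + 4)^2*(m + 2)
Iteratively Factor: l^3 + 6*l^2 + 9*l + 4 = (l + 4)*(l^2 + 2*l + 1) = (l + 1)*(l + 4)*(l + 1)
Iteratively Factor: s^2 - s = (s)*(s - 1)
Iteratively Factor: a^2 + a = (a)*(a + 1)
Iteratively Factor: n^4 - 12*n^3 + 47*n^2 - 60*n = (n - 5)*(n^3 - 7*n^2 + 12*n) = n*(n - 5)*(n^2 - 7*n + 12) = n*(n - 5)*(n - 3)*(n - 4)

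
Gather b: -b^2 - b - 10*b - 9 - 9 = -b^2 - 11*b - 18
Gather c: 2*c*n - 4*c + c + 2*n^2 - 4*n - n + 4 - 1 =c*(2*n - 3) + 2*n^2 - 5*n + 3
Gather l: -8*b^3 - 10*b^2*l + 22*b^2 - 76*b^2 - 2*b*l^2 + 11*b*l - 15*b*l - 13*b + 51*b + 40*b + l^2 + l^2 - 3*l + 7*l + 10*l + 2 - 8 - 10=-8*b^3 - 54*b^2 + 78*b + l^2*(2 - 2*b) + l*(-10*b^2 - 4*b + 14) - 16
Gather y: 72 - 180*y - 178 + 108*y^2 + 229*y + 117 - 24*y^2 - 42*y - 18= 84*y^2 + 7*y - 7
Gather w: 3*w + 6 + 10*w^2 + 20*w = 10*w^2 + 23*w + 6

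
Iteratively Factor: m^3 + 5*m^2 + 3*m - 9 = (m - 1)*(m^2 + 6*m + 9) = (m - 1)*(m + 3)*(m + 3)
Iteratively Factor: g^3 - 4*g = (g)*(g^2 - 4) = g*(g + 2)*(g - 2)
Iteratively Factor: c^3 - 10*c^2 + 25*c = (c - 5)*(c^2 - 5*c) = c*(c - 5)*(c - 5)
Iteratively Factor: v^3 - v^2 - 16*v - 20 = (v - 5)*(v^2 + 4*v + 4) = (v - 5)*(v + 2)*(v + 2)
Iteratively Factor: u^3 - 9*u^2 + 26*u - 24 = (u - 3)*(u^2 - 6*u + 8) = (u - 4)*(u - 3)*(u - 2)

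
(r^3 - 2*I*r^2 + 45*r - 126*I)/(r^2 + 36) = (r^2 + 4*I*r + 21)/(r + 6*I)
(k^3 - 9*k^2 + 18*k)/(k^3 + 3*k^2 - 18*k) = (k - 6)/(k + 6)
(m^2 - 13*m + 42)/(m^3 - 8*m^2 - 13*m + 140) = (m - 6)/(m^2 - m - 20)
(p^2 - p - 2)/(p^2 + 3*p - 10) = (p + 1)/(p + 5)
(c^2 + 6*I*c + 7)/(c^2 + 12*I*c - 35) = (c - I)/(c + 5*I)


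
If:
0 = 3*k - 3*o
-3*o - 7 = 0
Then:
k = -7/3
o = -7/3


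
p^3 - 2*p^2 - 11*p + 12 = (p - 4)*(p - 1)*(p + 3)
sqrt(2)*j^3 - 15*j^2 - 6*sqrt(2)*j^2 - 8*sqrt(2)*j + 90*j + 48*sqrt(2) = (j - 6)*(j - 8*sqrt(2))*(sqrt(2)*j + 1)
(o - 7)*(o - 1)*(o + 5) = o^3 - 3*o^2 - 33*o + 35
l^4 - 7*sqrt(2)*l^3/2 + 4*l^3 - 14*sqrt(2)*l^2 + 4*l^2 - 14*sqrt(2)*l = l*(l + 2)^2*(l - 7*sqrt(2)/2)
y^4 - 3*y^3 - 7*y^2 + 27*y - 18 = (y - 3)*(y - 2)*(y - 1)*(y + 3)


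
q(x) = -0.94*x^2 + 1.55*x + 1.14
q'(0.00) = 1.55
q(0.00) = 1.14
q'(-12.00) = 24.11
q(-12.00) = -152.82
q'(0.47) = 0.67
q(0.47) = 1.66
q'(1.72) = -1.68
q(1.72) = 1.03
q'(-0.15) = 1.83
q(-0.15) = 0.89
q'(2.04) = -2.29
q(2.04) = 0.39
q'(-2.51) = 6.27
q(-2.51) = -8.67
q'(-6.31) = 13.41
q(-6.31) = -46.07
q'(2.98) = -4.05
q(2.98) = -2.59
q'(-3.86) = 8.81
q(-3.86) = -18.85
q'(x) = 1.55 - 1.88*x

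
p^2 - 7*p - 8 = (p - 8)*(p + 1)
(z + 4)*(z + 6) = z^2 + 10*z + 24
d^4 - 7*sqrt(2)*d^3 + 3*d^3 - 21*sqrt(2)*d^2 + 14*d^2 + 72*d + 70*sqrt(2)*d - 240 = (d - 2)*(d + 5)*(d - 4*sqrt(2))*(d - 3*sqrt(2))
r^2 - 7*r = r*(r - 7)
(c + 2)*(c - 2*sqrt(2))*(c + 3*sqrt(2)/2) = c^3 - sqrt(2)*c^2/2 + 2*c^2 - 6*c - sqrt(2)*c - 12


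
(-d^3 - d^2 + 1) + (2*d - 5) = -d^3 - d^2 + 2*d - 4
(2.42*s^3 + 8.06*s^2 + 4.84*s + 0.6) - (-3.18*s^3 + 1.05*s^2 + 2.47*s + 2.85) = 5.6*s^3 + 7.01*s^2 + 2.37*s - 2.25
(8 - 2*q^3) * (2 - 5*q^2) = 10*q^5 - 4*q^3 - 40*q^2 + 16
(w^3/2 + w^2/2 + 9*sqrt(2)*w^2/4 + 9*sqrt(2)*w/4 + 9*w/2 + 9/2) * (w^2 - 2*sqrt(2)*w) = w^5/2 + w^4/2 + 5*sqrt(2)*w^4/4 - 9*w^3/2 + 5*sqrt(2)*w^3/4 - 9*sqrt(2)*w^2 - 9*w^2/2 - 9*sqrt(2)*w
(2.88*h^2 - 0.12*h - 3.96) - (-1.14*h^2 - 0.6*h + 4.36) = 4.02*h^2 + 0.48*h - 8.32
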